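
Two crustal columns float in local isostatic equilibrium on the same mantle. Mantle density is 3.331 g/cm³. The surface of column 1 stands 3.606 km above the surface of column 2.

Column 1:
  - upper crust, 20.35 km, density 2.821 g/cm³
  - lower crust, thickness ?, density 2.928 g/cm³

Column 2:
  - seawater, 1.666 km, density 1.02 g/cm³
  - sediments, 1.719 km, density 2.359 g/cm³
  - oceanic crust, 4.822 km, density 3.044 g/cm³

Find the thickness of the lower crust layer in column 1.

21.2 km

Take the compensation level at the base of the deeper column (depth z_c below the surface of column 1) and equate Σ ρ_i t_i down to z_c; mantle fills any gap and the z_c terms cancel.
Column 1: 20.35×2.821 + x×2.928 + (z_c − 20.35 − x)×3.331
Column 2: 3.606×0 + 1.666×1.02 + 1.719×2.359 + 4.822×3.044 + (z_c − 3.606 − 8.207)×3.331
The z_c×3.331 term appears on both sides and cancels. Collect the known terms of each column as K = Σ(ρt)_known − 3.331 × (depth of known layers): K_1 = 57.40735 − 3.331×20.35 = −10.3785; K_2 = 20.432609 − 3.331×(3.606 + 8.207) = −18.916494.
Balance: K_1 − x×(3.331 − 2.928) = K_2, so x = (K_1 − K_2)/(3.331 − 2.928) = 8.53799/0.403 = 21.2 km.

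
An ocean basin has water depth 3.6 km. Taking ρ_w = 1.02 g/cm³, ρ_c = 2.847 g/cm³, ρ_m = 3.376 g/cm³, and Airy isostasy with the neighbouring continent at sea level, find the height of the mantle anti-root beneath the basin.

Isostatic balance requires: replacing crust with seawater at the top is compensated by replacing crust with mantle at the base: d (ρ_c − ρ_w) = a (ρ_m − ρ_c).
a = d (ρ_c − ρ_w)/(ρ_m − ρ_c) = 3.6 km × 1.827/0.529 = 12.4 km.

12.4 km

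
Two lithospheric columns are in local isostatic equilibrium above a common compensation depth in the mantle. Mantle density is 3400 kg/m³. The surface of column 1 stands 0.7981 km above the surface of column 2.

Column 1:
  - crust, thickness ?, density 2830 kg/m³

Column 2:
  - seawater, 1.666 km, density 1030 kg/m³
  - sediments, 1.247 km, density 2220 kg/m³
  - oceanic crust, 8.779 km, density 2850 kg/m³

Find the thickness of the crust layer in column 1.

Take the compensation level at the base of the deeper column (depth z_c below the surface of column 1) and equate Σ ρ_i t_i down to z_c; mantle fills any gap and the z_c terms cancel.
Column 1: x×2830 + (z_c − 0 − x)×3400
Column 2: 0.7981×0 + 1.666×1030 + 1.247×2220 + 8.779×2850 + (z_c − 0.7981 − 11.692)×3400
The z_c×3400 term appears on both sides and cancels. Collect the known terms of each column as K = Σ(ρt)_known − 3400 × (depth of known layers): K_1 = 0 − 3400×0 = 0; K_2 = 29504.47 − 3400×(0.7981 + 11.692) = −12961.87.
Balance: K_1 − x×(3400 − 2830) = K_2, so x = (K_1 − K_2)/(3400 − 2830) = 12961.9/570 = 22.7 km.

22.7 km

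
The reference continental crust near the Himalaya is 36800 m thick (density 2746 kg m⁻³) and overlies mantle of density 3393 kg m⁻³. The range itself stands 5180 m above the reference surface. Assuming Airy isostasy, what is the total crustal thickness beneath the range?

64000 m

Root depth r = h ρ_c / (ρ_m − ρ_c) = 5180 m × 2746 / 647 = 21980 m.
Total thickness = T + h + r = 36800 m + 5180 m + 21980 m = 64000 m.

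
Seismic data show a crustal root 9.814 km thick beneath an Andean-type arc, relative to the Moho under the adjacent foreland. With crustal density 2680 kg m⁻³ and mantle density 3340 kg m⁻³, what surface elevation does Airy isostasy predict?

Equating mass per unit area of the two columns: ρ_c h = (ρ_m − ρ_c) r.
h = r (ρ_m − ρ_c) / ρ_c = 9.814 km × (3340 − 2680) / 2680 = 2.42 km.

2.42 km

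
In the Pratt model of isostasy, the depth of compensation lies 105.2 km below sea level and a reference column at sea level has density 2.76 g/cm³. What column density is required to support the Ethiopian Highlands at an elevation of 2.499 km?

2.7 g/cm³

Pratt balance: ρ_ref D = ρ (D + h).
ρ = ρ_ref D/(D + h) = 2.76 × 105.2 km/(105.2 km + 2.499 km) = 2.7 g/cm³.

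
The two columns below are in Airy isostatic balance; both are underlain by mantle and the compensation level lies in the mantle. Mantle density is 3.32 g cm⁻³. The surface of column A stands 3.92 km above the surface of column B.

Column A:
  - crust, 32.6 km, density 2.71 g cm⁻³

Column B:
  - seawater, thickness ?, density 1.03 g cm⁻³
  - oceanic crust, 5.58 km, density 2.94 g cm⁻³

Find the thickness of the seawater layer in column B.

2.07 km

Take the compensation level at the base of the deeper column (depth z_c below the surface of column A) and equate Σ ρ_i t_i down to z_c; mantle fills any gap and the z_c terms cancel.
Column A: 32.6×2.71 + (z_c − 32.6)×3.32
Column B: 3.92×0 + x×1.03 + 5.58×2.94 + (z_c − 3.92 − 5.58 − x)×3.32
The z_c×3.32 term appears on both sides and cancels. Collect the known terms of each column as K = Σ(ρt)_known − 3.32 × (depth of known layers): K_A = 88.346 − 3.32×32.6 = −19.886; K_B = 16.4052 − 3.32×(3.92 + 5.58) = −15.1348.
Balance: K_A = K_B − x×(3.32 − 1.03), so x = (K_B − K_A)/(3.32 − 1.03) = 4.7512/2.29 = 2.07 km.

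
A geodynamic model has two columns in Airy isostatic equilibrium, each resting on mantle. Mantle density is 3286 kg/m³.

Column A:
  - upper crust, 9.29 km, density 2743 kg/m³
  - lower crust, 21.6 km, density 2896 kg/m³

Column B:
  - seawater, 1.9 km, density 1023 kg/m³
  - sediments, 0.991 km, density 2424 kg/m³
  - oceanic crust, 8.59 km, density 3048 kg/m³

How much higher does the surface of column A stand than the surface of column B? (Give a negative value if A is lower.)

1.91 km

For any compensation level in the mantle, the mantle terms cancel and isostasy reduces to e = (Σt_A − Σt_B) − (Σ(ρt)_A − Σ(ρt)_B) / ρ_m.
Σt_A = 30.89 km; Σt_B = 11.481 km; Σ(ρt)_A = 88036.07; Σ(ρt)_B = 30528.204 (in km·kg/m³).
e = (30.89 − 11.481) − (88036.07 − 30528.204) / 3286 = 1.91 km.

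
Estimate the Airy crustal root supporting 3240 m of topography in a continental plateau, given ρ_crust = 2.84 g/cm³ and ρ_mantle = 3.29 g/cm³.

Equating mass per unit area of the two columns: the weight of the topography is balanced by the buoyancy of the root, ρ_c h = (ρ_m − ρ_c) r.
r = h · ρ_c / (ρ_m − ρ_c) = 3240 m × 2.84 / (3.29 − 2.84) = 20400 m.

20400 m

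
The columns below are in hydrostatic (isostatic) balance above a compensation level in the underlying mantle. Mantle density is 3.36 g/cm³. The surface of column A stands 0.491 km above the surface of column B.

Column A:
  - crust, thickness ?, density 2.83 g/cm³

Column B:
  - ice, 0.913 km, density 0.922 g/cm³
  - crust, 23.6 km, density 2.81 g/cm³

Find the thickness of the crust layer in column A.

31.8 km

Take the compensation level at the base of the deeper column (depth z_c below the surface of column A) and equate Σ ρ_i t_i down to z_c; mantle fills any gap and the z_c terms cancel.
Column A: x×2.83 + (z_c − 0 − x)×3.36
Column B: 0.491×0 + 0.913×0.922 + 23.6×2.81 + (z_c − 0.491 − 24.513)×3.36
The z_c×3.36 term appears on both sides and cancels. Collect the known terms of each column as K = Σ(ρt)_known − 3.36 × (depth of known layers): K_A = 0 − 3.36×0 = 0; K_B = 67.157786 − 3.36×(0.491 + 24.513) = −16.855654.
Balance: K_A − x×(3.36 − 2.83) = K_B, so x = (K_A − K_B)/(3.36 − 2.83) = 16.8557/0.53 = 31.8 km.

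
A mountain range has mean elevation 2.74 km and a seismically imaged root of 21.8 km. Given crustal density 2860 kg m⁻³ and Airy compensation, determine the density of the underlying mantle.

Airy balance: ρ_c h = (ρ_m − ρ_c) r → ρ_m = ρ_c (1 + h/r).
ρ_m = 2860 × (1 + 2.74 km/21.8 km) = 3220 kg m⁻³.

3220 kg m⁻³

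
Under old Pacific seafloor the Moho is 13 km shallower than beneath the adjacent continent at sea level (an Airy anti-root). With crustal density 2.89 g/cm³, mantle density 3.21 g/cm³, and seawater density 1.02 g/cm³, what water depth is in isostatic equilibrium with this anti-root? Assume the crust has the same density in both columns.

Replacing a thickness d of crust by seawater at the top must be balanced by replacing crust with mantle at the base: d (ρ_c − ρ_w) = a (ρ_m − ρ_c).
d = a (ρ_m − ρ_c)/(ρ_c − ρ_w) = 13 km × 0.32/1.87 = 2.22 km.

2.22 km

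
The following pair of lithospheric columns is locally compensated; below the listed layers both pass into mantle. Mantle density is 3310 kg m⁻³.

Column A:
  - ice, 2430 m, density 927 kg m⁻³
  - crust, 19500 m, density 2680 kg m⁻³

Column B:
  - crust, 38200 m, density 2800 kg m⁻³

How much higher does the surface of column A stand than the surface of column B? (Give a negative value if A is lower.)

For any compensation level in the mantle, the mantle terms cancel and isostasy reduces to e = (Σt_A − Σt_B) − (Σ(ρt)_A − Σ(ρt)_B) / ρ_m.
Σt_A = 21930 m; Σt_B = 38200 m; Σ(ρt)_A = 54512610; Σ(ρt)_B = 106960000 (in m·kg m⁻³).
e = (21930 − 38200) − (54512610 − 106960000) / 3310 = −425 m.

−425 m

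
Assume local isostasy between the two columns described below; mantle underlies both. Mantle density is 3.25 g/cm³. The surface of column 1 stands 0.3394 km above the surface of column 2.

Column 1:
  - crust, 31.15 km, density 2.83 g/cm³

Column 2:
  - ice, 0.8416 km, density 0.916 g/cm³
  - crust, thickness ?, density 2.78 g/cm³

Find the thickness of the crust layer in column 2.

21.3 km

Take the compensation level at the base of the deeper column (depth z_c below the surface of column 1) and equate Σ ρ_i t_i down to z_c; mantle fills any gap and the z_c terms cancel.
Column 1: 31.15×2.83 + (z_c − 31.15)×3.25
Column 2: 0.3394×0 + 0.8416×0.916 + x×2.78 + (z_c − 0.3394 − 0.8416 − x)×3.25
The z_c×3.25 term appears on both sides and cancels. Collect the known terms of each column as K = Σ(ρt)_known − 3.25 × (depth of known layers): K_1 = 88.1545 − 3.25×31.15 = −13.083; K_2 = 0.7709056 − 3.25×(0.3394 + 0.8416) = −3.0673444.
Balance: K_1 = K_2 − x×(3.25 − 2.78), so x = (K_2 − K_1)/(3.25 − 2.78) = 10.0157/0.47 = 21.3 km.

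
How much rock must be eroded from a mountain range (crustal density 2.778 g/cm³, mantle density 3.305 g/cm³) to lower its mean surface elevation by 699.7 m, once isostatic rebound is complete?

Net drop Δ = e − u = e − e ρ_c/ρ_m = e (ρ_m − ρ_c)/ρ_m.
e = Δ ρ_m/(ρ_m − ρ_c) = 699.7 m × 3.305/0.527 = 4390 m.

4390 m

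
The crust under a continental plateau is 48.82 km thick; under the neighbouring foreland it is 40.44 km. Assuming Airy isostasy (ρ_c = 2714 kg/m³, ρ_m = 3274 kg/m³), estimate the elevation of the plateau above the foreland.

Excess crust Δ = 48.82 km − 40.44 km = 8.38 km, split between elevation h and root r with h + r = Δ.
Airy balance ρ_c h = (ρ_m − ρ_c) r gives r = h ρ_c/(ρ_m − ρ_c), so h (1 + ρ_c/(ρ_m − ρ_c)) = Δ, i.e. h = Δ (ρ_m − ρ_c)/ρ_m.
h = 8.38 km × 560/3274 = 1.43 km.

1.43 km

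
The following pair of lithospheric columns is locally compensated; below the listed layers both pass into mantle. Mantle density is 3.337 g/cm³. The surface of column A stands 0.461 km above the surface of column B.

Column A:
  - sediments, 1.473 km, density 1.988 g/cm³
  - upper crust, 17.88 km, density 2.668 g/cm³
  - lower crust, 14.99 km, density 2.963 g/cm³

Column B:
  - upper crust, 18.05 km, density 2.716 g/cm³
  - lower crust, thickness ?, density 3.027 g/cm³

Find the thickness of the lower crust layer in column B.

Take the compensation level at the base of the deeper column (depth z_c below the surface of column A) and equate Σ ρ_i t_i down to z_c; mantle fills any gap and the z_c terms cancel.
Column A: 1.473×1.988 + 17.88×2.668 + 14.99×2.963 + (z_c − 34.343)×3.337
Column B: 0.461×0 + 18.05×2.716 + x×3.027 + (z_c − 0.461 − 18.05 − x)×3.337
The z_c×3.337 term appears on both sides and cancels. Collect the known terms of each column as K = Σ(ρt)_known − 3.337 × (depth of known layers): K_A = 95.047534 − 3.337×34.343 = −19.555057; K_B = 49.0238 − 3.337×(0.461 + 18.05) = −12.747407.
Balance: K_A = K_B − x×(3.337 − 3.027), so x = (K_B − K_A)/(3.337 − 3.027) = 6.80765/0.31 = 22 km.

22 km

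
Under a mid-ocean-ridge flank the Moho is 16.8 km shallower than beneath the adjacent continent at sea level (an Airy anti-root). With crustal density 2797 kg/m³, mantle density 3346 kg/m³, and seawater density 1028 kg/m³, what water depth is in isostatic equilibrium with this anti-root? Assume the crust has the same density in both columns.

5.21 km

Replacing a thickness d of crust by seawater at the top must be balanced by replacing crust with mantle at the base: d (ρ_c − ρ_w) = a (ρ_m − ρ_c).
d = a (ρ_m − ρ_c)/(ρ_c − ρ_w) = 16.8 km × 549/1769 = 5.21 km.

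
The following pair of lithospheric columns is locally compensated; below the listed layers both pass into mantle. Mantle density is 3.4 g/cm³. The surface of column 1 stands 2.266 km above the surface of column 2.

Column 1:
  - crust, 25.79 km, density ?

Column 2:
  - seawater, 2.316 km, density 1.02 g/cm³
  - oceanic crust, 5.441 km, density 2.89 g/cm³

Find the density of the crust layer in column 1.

2.78 g/cm³

Take the compensation level at the base of the deeper column (depth z_c below the surface of column 1) and equate Σ ρ_i t_i down to z_c; mantle fills any gap and the z_c terms cancel.
Column 1: 25.79×ρ + (z_c − 25.79)×3.4
Column 2: 2.266×0 + 2.316×1.02 + 5.441×2.89 + (z_c − 2.266 − 7.757)×3.4
The z_c×3.4 term appears on both sides and cancels. Collect the known terms of each column as K = Σ(ρt)_known − 3.4 × (depth of known layers): K_1 = 0 − 3.4×25.79 = −87.686; K_2 = 18.08681 − 3.4×(2.266 + 7.757) = −15.99139.
Balance: K_1 + 25.79×ρ = K_2, so ρ = (K_2 − K_1)/25.79 = 71.6946/25.79 = 2.78 g/cm³.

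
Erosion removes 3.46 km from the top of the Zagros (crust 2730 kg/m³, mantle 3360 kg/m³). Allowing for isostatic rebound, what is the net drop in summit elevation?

Rebound u = e ρ_c/ρ_m = 3.46 km × 2730/3360 = 2.811 km.
Net surface drop = e − u = 3.46 km − 2.811 km = e (ρ_m − ρ_c)/ρ_m = 0.649 km.

0.649 km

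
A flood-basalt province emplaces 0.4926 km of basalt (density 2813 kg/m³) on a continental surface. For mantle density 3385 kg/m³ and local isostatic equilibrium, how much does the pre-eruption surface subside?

0.409 km

Subaerial loading: s = t ρ_load / ρ_m.
s = 0.4926 km × 2813/3385 = 0.409 km.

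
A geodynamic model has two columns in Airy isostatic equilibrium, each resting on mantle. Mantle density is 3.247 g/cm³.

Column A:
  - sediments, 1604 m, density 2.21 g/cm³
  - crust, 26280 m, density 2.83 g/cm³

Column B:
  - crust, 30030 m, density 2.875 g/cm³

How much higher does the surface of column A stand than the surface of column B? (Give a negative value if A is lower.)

447 m

For any compensation level in the mantle, the mantle terms cancel and isostasy reduces to e = (Σt_A − Σt_B) − (Σ(ρt)_A − Σ(ρt)_B) / ρ_m.
Σt_A = 27884 m; Σt_B = 30030 m; Σ(ρt)_A = 77917.24; Σ(ρt)_B = 86336.25 (in m·g/cm³).
e = (27884 − 30030) − (77917.24 − 86336.25) / 3.247 = 447 m.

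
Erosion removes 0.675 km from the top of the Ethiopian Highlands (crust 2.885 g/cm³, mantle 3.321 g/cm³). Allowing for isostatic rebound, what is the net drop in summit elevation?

Rebound u = e ρ_c/ρ_m = 0.675 km × 2.885/3.321 = 0.5864 km.
Net surface drop = e − u = 0.675 km − 0.5864 km = e (ρ_m − ρ_c)/ρ_m = 0.0886 km.

0.0886 km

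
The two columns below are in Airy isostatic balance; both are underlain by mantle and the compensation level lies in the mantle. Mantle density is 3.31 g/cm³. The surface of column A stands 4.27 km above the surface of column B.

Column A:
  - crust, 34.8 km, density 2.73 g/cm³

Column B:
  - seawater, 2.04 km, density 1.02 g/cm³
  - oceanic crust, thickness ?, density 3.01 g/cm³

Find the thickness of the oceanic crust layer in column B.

4.6 km

Take the compensation level at the base of the deeper column (depth z_c below the surface of column A) and equate Σ ρ_i t_i down to z_c; mantle fills any gap and the z_c terms cancel.
Column A: 34.8×2.73 + (z_c − 34.8)×3.31
Column B: 4.27×0 + 2.04×1.02 + x×3.01 + (z_c − 4.27 − 2.04 − x)×3.31
The z_c×3.31 term appears on both sides and cancels. Collect the known terms of each column as K = Σ(ρt)_known − 3.31 × (depth of known layers): K_A = 95.004 − 3.31×34.8 = −20.184; K_B = 2.0808 − 3.31×(4.27 + 2.04) = −18.8053.
Balance: K_A = K_B − x×(3.31 − 3.01), so x = (K_B − K_A)/(3.31 − 3.01) = 1.3787/0.3 = 4.6 km.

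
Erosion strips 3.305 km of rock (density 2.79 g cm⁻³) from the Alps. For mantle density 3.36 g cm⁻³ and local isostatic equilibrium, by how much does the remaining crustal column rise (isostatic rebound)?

Unloading: uplift u = e ρ_c/ρ_m = 3.305 km × 2.79/3.36 = 2.74 km.

2.74 km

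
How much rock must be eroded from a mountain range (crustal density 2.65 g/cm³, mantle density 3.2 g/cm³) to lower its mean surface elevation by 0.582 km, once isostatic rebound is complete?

Net drop Δ = e − u = e − e ρ_c/ρ_m = e (ρ_m − ρ_c)/ρ_m.
e = Δ ρ_m/(ρ_m − ρ_c) = 0.582 km × 3.2/0.55 = 3.39 km.

3.39 km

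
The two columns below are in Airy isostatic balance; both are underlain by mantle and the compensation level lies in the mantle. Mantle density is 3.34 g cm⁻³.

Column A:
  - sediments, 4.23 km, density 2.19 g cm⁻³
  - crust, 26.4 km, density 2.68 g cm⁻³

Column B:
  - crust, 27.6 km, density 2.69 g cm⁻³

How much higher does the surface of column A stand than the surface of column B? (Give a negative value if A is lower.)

For any compensation level in the mantle, the mantle terms cancel and isostasy reduces to e = (Σt_A − Σt_B) − (Σ(ρt)_A − Σ(ρt)_B) / ρ_m.
Σt_A = 30.63 km; Σt_B = 27.6 km; Σ(ρt)_A = 80.0157; Σ(ρt)_B = 74.244 (in km·g cm⁻³).
e = (30.63 − 27.6) − (80.0157 − 74.244) / 3.34 = 1.3 km.

1.3 km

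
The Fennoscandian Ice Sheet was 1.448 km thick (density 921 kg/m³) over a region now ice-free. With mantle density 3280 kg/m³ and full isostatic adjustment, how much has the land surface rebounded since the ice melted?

Removing the load lets mantle flow back in; uplift u satisfies ρ_ice t = ρ_m u.
u = t ρ_ice/ρ_m = 1.448 km × 921/3280 = 0.407 km.

0.407 km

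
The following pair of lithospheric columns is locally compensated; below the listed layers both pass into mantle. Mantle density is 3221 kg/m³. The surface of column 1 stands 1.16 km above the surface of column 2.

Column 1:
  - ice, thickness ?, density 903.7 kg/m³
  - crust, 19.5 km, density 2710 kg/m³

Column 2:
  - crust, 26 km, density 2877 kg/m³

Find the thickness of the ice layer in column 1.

Take the compensation level at the base of the deeper column (depth z_c below the surface of column 1) and equate Σ ρ_i t_i down to z_c; mantle fills any gap and the z_c terms cancel.
Column 1: x×903.7 + 19.5×2710 + (z_c − 19.5 − x)×3221
Column 2: 1.16×0 + 26×2877 + (z_c − 1.16 − 26)×3221
The z_c×3221 term appears on both sides and cancels. Collect the known terms of each column as K = Σ(ρt)_known − 3221 × (depth of known layers): K_1 = 52845 − 3221×19.5 = −9964.5; K_2 = 74802 − 3221×(1.16 + 26) = −12680.36.
Balance: K_1 − x×(3221 − 903.7) = K_2, so x = (K_1 − K_2)/(3221 − 903.7) = 2715.86/2317.3 = 1.17 km.

1.17 km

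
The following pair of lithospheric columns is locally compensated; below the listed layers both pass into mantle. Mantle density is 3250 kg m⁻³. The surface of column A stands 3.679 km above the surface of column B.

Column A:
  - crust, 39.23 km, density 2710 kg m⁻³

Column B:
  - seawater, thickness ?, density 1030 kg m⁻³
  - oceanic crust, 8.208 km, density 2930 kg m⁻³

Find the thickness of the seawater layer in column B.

2.97 km

Take the compensation level at the base of the deeper column (depth z_c below the surface of column A) and equate Σ ρ_i t_i down to z_c; mantle fills any gap and the z_c terms cancel.
Column A: 39.23×2710 + (z_c − 39.23)×3250
Column B: 3.679×0 + x×1030 + 8.208×2930 + (z_c − 3.679 − 8.208 − x)×3250
The z_c×3250 term appears on both sides and cancels. Collect the known terms of each column as K = Σ(ρt)_known − 3250 × (depth of known layers): K_A = 106313.3 − 3250×39.23 = −21184.2; K_B = 24049.44 − 3250×(3.679 + 8.208) = −14583.31.
Balance: K_A = K_B − x×(3250 − 1030), so x = (K_B − K_A)/(3250 − 1030) = 6600.89/2220 = 2.97 km.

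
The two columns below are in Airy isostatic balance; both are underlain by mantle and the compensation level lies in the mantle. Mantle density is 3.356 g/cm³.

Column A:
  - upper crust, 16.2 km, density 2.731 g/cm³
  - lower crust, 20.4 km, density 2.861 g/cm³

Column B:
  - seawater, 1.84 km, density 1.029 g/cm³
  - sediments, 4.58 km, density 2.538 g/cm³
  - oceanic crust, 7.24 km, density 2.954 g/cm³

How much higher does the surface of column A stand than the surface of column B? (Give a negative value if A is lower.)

2.77 km

For any compensation level in the mantle, the mantle terms cancel and isostasy reduces to e = (Σt_A − Σt_B) − (Σ(ρt)_A − Σ(ρt)_B) / ρ_m.
Σt_A = 36.6 km; Σt_B = 13.66 km; Σ(ρt)_A = 102.6066; Σ(ρt)_B = 34.90436 (in km·g/cm³).
e = (36.6 − 13.66) − (102.6066 − 34.90436) / 3.356 = 2.77 km.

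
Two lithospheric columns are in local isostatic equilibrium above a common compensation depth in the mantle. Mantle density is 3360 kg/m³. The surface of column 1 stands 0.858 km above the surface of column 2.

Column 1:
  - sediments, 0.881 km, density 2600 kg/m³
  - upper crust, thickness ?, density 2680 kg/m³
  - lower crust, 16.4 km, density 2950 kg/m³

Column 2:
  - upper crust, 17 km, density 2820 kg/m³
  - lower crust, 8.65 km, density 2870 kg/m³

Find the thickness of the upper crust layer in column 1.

Take the compensation level at the base of the deeper column (depth z_c below the surface of column 1) and equate Σ ρ_i t_i down to z_c; mantle fills any gap and the z_c terms cancel.
Column 1: 0.881×2600 + x×2680 + 16.4×2950 + (z_c − 17.281 − x)×3360
Column 2: 0.858×0 + 17×2820 + 8.65×2870 + (z_c − 0.858 − 25.65)×3360
The z_c×3360 term appears on both sides and cancels. Collect the known terms of each column as K = Σ(ρt)_known − 3360 × (depth of known layers): K_1 = 50670.6 − 3360×17.281 = −7393.56; K_2 = 72765.5 − 3360×(0.858 + 25.65) = −16301.38.
Balance: K_1 − x×(3360 − 2680) = K_2, so x = (K_1 − K_2)/(3360 − 2680) = 8907.82/680 = 13.1 km.

13.1 km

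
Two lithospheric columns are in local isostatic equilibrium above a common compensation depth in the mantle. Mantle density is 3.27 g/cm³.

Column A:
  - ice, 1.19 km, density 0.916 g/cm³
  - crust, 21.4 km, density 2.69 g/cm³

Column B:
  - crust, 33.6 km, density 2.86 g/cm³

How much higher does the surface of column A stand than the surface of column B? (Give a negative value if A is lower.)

0.44 km

For any compensation level in the mantle, the mantle terms cancel and isostasy reduces to e = (Σt_A − Σt_B) − (Σ(ρt)_A − Σ(ρt)_B) / ρ_m.
Σt_A = 22.59 km; Σt_B = 33.6 km; Σ(ρt)_A = 58.65604; Σ(ρt)_B = 96.096 (in km·g/cm³).
e = (22.59 − 33.6) − (58.65604 − 96.096) / 3.27 = 0.44 km.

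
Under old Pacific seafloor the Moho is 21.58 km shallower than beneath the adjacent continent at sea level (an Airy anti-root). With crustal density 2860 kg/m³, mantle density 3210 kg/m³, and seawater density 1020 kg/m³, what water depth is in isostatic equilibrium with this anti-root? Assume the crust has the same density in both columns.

Replacing a thickness d of crust by seawater at the top must be balanced by replacing crust with mantle at the base: d (ρ_c − ρ_w) = a (ρ_m − ρ_c).
d = a (ρ_m − ρ_c)/(ρ_c − ρ_w) = 21.58 km × 350/1840 = 4.1 km.

4.1 km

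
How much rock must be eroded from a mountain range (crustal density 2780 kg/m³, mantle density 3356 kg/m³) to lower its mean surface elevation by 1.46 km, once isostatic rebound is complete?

Net drop Δ = e − u = e − e ρ_c/ρ_m = e (ρ_m − ρ_c)/ρ_m.
e = Δ ρ_m/(ρ_m − ρ_c) = 1.46 km × 3356/576 = 8.51 km.

8.51 km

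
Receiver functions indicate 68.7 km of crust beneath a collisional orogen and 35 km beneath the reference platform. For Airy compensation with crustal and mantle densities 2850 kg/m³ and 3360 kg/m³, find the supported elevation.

Excess crust Δ = 68.7 km − 35 km = 33.7 km, split between elevation h and root r with h + r = Δ.
Airy balance ρ_c h = (ρ_m − ρ_c) r gives r = h ρ_c/(ρ_m − ρ_c), so h (1 + ρ_c/(ρ_m − ρ_c)) = Δ, i.e. h = Δ (ρ_m − ρ_c)/ρ_m.
h = 33.7 km × 510/3360 = 5.12 km.

5.12 km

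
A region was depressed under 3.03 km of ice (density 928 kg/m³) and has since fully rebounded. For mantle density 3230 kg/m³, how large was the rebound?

0.871 km

Removing the load lets mantle flow back in; uplift u satisfies ρ_ice t = ρ_m u.
u = t ρ_ice/ρ_m = 3.03 km × 928/3230 = 0.871 km.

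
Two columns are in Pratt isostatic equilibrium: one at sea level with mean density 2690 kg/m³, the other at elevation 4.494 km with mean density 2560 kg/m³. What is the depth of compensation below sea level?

ρ_ref D = ρ (D + h) → D (ρ_ref − ρ) = ρ h.
D = ρ h/(ρ_ref − ρ) = 2560 × 4.494 km/(2690 − 2560) = 88.5 km.

88.5 km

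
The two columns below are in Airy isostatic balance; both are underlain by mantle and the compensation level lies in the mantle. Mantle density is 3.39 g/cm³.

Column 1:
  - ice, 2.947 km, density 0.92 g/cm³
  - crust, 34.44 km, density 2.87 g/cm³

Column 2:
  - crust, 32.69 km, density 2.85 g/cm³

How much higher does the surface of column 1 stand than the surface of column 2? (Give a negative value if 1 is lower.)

2.22 km

For any compensation level in the mantle, the mantle terms cancel and isostasy reduces to e = (Σt_1 − Σt_2) − (Σ(ρt)_1 − Σ(ρt)_2) / ρ_m.
Σt_1 = 37.387 km; Σt_2 = 32.69 km; Σ(ρt)_1 = 101.55404; Σ(ρt)_2 = 93.1665 (in km·g/cm³).
e = (37.387 − 32.69) − (101.55404 − 93.1665) / 3.39 = 2.22 km.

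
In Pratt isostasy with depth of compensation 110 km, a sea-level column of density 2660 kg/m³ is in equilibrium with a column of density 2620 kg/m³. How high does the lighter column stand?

1.68 km

ρ_ref D = ρ (D + h) → h = D (ρ_ref − ρ)/ρ.
h = 110 km × (2660 − 2620)/2620 = 1.68 km.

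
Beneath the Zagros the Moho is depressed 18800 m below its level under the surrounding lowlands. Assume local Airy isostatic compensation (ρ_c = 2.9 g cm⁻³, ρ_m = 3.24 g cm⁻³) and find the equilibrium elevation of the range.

2200 m

For local isostatic compensation: ρ_c h = (ρ_m − ρ_c) r.
h = r (ρ_m − ρ_c) / ρ_c = 18800 m × (3.24 − 2.9) / 2.9 = 2200 m.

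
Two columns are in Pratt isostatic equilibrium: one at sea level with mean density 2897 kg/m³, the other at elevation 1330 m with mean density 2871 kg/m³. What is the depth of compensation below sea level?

147000 m

ρ_ref D = ρ (D + h) → D (ρ_ref − ρ) = ρ h.
D = ρ h/(ρ_ref − ρ) = 2871 × 1330 m/(2897 − 2871) = 147000 m.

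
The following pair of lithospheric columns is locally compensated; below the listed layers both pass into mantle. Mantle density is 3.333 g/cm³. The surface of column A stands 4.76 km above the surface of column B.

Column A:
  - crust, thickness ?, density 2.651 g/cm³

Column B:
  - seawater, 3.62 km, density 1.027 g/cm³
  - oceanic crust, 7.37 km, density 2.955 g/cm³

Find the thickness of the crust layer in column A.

39.6 km

Take the compensation level at the base of the deeper column (depth z_c below the surface of column A) and equate Σ ρ_i t_i down to z_c; mantle fills any gap and the z_c terms cancel.
Column A: x×2.651 + (z_c − 0 − x)×3.333
Column B: 4.76×0 + 3.62×1.027 + 7.37×2.955 + (z_c − 4.76 − 10.99)×3.333
The z_c×3.333 term appears on both sides and cancels. Collect the known terms of each column as K = Σ(ρt)_known − 3.333 × (depth of known layers): K_A = 0 − 3.333×0 = 0; K_B = 25.49609 − 3.333×(4.76 + 10.99) = −26.99866.
Balance: K_A − x×(3.333 − 2.651) = K_B, so x = (K_A − K_B)/(3.333 − 2.651) = 26.9987/0.682 = 39.6 km.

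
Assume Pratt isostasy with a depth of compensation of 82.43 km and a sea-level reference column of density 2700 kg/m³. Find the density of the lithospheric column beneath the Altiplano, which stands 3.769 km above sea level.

2580 kg/m³

Pratt balance: ρ_ref D = ρ (D + h).
ρ = ρ_ref D/(D + h) = 2700 × 82.43 km/(82.43 km + 3.769 km) = 2580 kg/m³.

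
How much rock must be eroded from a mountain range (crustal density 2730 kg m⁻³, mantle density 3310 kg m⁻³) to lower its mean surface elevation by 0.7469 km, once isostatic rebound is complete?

Net drop Δ = e − u = e − e ρ_c/ρ_m = e (ρ_m − ρ_c)/ρ_m.
e = Δ ρ_m/(ρ_m − ρ_c) = 0.7469 km × 3310/580 = 4.26 km.

4.26 km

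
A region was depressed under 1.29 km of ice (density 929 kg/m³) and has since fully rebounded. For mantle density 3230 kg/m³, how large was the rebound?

Removing the load lets mantle flow back in; uplift u satisfies ρ_ice t = ρ_m u.
u = t ρ_ice/ρ_m = 1.29 km × 929/3230 = 0.371 km.

0.371 km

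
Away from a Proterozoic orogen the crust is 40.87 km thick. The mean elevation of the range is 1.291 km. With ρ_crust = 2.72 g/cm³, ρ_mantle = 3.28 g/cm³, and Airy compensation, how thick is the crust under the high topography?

48.4 km

Root depth r = h ρ_c / (ρ_m − ρ_c) = 1.291 km × 2.72 / 0.56 = 6.271 km.
Total thickness = T + h + r = 40.87 km + 1.291 km + 6.271 km = 48.4 km.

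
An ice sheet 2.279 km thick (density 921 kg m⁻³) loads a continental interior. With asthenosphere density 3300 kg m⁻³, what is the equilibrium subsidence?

0.636 km

For local isostatic compensation: the ice load ρ_ice t is balanced by mantle displaced below, ρ_m s.
s = t ρ_ice / ρ_m = 2.279 km × 921/3300 = 0.636 km.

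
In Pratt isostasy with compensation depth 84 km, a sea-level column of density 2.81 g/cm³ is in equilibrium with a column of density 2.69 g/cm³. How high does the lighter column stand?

3.75 km

ρ_ref D = ρ (D + h) → h = D (ρ_ref − ρ)/ρ.
h = 84 km × (2.81 − 2.69)/2.69 = 3.75 km.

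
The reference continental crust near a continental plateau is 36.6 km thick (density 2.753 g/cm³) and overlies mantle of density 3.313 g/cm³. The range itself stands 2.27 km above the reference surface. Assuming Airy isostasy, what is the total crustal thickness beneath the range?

50 km

Root depth r = h ρ_c / (ρ_m − ρ_c) = 2.27 km × 2.753 / 0.56 = 11.16 km.
Total thickness = T + h + r = 36.6 km + 2.27 km + 11.16 km = 50 km.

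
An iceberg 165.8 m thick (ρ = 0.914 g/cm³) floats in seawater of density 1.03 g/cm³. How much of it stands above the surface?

18.7 m

Floating equilibrium: submerged depth d = t ρ_obj/ρ_fluid = 165.8 m × 0.914/1.03 = 147.1 m.
Freeboard = t − d = 165.8 m − 147.1 m = 18.7 m.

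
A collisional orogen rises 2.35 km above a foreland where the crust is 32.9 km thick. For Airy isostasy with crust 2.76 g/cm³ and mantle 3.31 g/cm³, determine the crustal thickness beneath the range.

47 km

Root depth r = h ρ_c / (ρ_m − ρ_c) = 2.35 km × 2.76 / 0.55 = 11.79 km.
Total thickness = T + h + r = 32.9 km + 2.35 km + 11.79 km = 47 km.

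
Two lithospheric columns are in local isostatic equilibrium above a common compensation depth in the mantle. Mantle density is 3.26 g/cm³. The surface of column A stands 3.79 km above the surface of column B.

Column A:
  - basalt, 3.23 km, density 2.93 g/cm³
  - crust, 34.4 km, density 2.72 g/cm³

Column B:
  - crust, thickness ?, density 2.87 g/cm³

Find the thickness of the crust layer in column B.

18.7 km

Take the compensation level at the base of the deeper column (depth z_c below the surface of column A) and equate Σ ρ_i t_i down to z_c; mantle fills any gap and the z_c terms cancel.
Column A: 3.23×2.93 + 34.4×2.72 + (z_c − 37.63)×3.26
Column B: 3.79×0 + x×2.87 + (z_c − 3.79 − 0 − x)×3.26
The z_c×3.26 term appears on both sides and cancels. Collect the known terms of each column as K = Σ(ρt)_known − 3.26 × (depth of known layers): K_A = 103.0319 − 3.26×37.63 = −19.6419; K_B = 0 − 3.26×(3.79 + 0) = −12.3554.
Balance: K_A = K_B − x×(3.26 − 2.87), so x = (K_B − K_A)/(3.26 − 2.87) = 7.2865/0.39 = 18.7 km.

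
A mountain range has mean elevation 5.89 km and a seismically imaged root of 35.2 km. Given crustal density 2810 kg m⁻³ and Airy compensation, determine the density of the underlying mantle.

Airy balance: ρ_c h = (ρ_m − ρ_c) r → ρ_m = ρ_c (1 + h/r).
ρ_m = 2810 × (1 + 5.89 km/35.2 km) = 3280 kg m⁻³.

3280 kg m⁻³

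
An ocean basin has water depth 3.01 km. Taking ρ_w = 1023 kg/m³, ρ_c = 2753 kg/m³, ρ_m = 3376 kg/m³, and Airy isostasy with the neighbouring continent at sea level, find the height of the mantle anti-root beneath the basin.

By Archimedes' principle applied to the lithosphere: replacing crust with seawater at the top is compensated by replacing crust with mantle at the base: d (ρ_c − ρ_w) = a (ρ_m − ρ_c).
a = d (ρ_c − ρ_w)/(ρ_m − ρ_c) = 3.01 km × 1730/623 = 8.36 km.

8.36 km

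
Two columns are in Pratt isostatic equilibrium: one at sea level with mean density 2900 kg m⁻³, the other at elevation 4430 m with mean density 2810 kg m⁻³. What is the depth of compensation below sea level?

138000 m

ρ_ref D = ρ (D + h) → D (ρ_ref − ρ) = ρ h.
D = ρ h/(ρ_ref − ρ) = 2810 × 4430 m/(2900 − 2810) = 138000 m.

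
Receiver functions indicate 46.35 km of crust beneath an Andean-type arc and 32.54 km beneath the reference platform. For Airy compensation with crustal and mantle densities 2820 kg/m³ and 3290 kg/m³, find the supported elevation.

1.97 km

Excess crust Δ = 46.35 km − 32.54 km = 13.81 km, split between elevation h and root r with h + r = Δ.
Airy balance ρ_c h = (ρ_m − ρ_c) r gives r = h ρ_c/(ρ_m − ρ_c), so h (1 + ρ_c/(ρ_m − ρ_c)) = Δ, i.e. h = Δ (ρ_m − ρ_c)/ρ_m.
h = 13.81 km × 470/3290 = 1.97 km.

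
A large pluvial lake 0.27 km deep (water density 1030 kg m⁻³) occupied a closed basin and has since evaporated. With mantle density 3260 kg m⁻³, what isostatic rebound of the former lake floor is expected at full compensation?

u = d ρ_w/ρ_m = 0.27 km × 1030/3260 = 0.0853 km.

0.0853 km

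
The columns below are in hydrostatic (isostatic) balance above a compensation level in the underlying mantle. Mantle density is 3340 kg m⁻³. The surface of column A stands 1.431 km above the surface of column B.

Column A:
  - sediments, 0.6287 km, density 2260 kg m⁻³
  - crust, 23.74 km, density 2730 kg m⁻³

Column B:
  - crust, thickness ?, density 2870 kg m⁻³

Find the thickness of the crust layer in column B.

22.1 km

Take the compensation level at the base of the deeper column (depth z_c below the surface of column A) and equate Σ ρ_i t_i down to z_c; mantle fills any gap and the z_c terms cancel.
Column A: 0.6287×2260 + 23.74×2730 + (z_c − 24.3687)×3340
Column B: 1.431×0 + x×2870 + (z_c − 1.431 − 0 − x)×3340
The z_c×3340 term appears on both sides and cancels. Collect the known terms of each column as K = Σ(ρt)_known − 3340 × (depth of known layers): K_A = 66231.062 − 3340×24.3687 = −15160.396; K_B = 0 − 3340×(1.431 + 0) = −4779.54.
Balance: K_A = K_B − x×(3340 − 2870), so x = (K_B − K_A)/(3340 − 2870) = 10380.9/470 = 22.1 km.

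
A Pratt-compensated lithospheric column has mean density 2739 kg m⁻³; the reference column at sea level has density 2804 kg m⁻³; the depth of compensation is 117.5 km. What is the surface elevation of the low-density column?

ρ_ref D = ρ (D + h) → h = D (ρ_ref − ρ)/ρ.
h = 117.5 km × (2804 − 2739)/2739 = 2.79 km.

2.79 km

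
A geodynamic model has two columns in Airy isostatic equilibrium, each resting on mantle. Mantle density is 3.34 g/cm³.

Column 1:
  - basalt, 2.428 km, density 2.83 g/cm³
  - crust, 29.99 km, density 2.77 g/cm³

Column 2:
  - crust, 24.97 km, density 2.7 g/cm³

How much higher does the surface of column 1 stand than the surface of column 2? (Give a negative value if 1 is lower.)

0.704 km

For any compensation level in the mantle, the mantle terms cancel and isostasy reduces to e = (Σt_1 − Σt_2) − (Σ(ρt)_1 − Σ(ρt)_2) / ρ_m.
Σt_1 = 32.418 km; Σt_2 = 24.97 km; Σ(ρt)_1 = 89.94354; Σ(ρt)_2 = 67.419 (in km·g/cm³).
e = (32.418 − 24.97) − (89.94354 − 67.419) / 3.34 = 0.704 km.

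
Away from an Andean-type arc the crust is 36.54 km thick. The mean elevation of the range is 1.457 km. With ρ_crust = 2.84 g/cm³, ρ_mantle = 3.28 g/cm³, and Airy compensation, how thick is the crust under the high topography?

Root depth r = h ρ_c / (ρ_m − ρ_c) = 1.457 km × 2.84 / 0.44 = 9.404 km.
Total thickness = T + h + r = 36.54 km + 1.457 km + 9.404 km = 47.4 km.

47.4 km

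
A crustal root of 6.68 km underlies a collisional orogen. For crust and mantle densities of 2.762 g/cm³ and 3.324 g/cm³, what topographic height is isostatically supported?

For local isostatic compensation: ρ_c h = (ρ_m − ρ_c) r.
h = r (ρ_m − ρ_c) / ρ_c = 6.68 km × (3.324 − 2.762) / 2.762 = 1.36 km.

1.36 km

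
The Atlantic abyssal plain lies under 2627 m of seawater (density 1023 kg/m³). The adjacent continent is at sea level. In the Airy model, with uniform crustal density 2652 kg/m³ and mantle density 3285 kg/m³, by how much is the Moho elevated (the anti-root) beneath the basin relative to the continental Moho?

6760 m

In Airy isostatic equilibrium: replacing crust with seawater at the top is compensated by replacing crust with mantle at the base: d (ρ_c − ρ_w) = a (ρ_m − ρ_c).
a = d (ρ_c − ρ_w)/(ρ_m − ρ_c) = 2627 m × 1629/633 = 6760 m.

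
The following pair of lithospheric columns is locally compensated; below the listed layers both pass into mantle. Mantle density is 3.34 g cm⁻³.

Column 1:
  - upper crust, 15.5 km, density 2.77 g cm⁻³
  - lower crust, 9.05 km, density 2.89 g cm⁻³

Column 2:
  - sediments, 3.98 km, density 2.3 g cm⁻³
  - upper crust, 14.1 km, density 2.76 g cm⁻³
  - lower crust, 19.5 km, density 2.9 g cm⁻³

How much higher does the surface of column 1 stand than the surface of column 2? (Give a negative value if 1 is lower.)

−2.39 km

For any compensation level in the mantle, the mantle terms cancel and isostasy reduces to e = (Σt_1 − Σt_2) − (Σ(ρt)_1 − Σ(ρt)_2) / ρ_m.
Σt_1 = 24.55 km; Σt_2 = 37.58 km; Σ(ρt)_1 = 69.0895; Σ(ρt)_2 = 104.62 (in km·g cm⁻³).
e = (24.55 − 37.58) − (69.0895 − 104.62) / 3.34 = −2.39 km.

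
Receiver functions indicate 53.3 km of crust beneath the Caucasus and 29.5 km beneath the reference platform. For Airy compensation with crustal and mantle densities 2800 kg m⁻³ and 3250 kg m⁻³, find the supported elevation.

3.3 km

Excess crust Δ = 53.3 km − 29.5 km = 23.8 km, split between elevation h and root r with h + r = Δ.
Airy balance ρ_c h = (ρ_m − ρ_c) r gives r = h ρ_c/(ρ_m − ρ_c), so h (1 + ρ_c/(ρ_m − ρ_c)) = Δ, i.e. h = Δ (ρ_m − ρ_c)/ρ_m.
h = 23.8 km × 450/3250 = 3.3 km.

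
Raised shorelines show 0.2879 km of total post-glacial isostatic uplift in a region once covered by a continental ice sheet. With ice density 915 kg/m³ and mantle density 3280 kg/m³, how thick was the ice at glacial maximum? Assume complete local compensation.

1.03 km

u = t ρ_ice/ρ_m → t = u ρ_m/ρ_ice = 0.2879 km × 3280/915 = 1.03 km.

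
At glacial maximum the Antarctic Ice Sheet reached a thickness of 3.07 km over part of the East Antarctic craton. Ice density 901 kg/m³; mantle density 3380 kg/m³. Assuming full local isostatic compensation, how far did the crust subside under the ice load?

0.818 km

Equating mass per unit area of the two columns: the ice load ρ_ice t is balanced by mantle displaced below, ρ_m s.
s = t ρ_ice / ρ_m = 3.07 km × 901/3380 = 0.818 km.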